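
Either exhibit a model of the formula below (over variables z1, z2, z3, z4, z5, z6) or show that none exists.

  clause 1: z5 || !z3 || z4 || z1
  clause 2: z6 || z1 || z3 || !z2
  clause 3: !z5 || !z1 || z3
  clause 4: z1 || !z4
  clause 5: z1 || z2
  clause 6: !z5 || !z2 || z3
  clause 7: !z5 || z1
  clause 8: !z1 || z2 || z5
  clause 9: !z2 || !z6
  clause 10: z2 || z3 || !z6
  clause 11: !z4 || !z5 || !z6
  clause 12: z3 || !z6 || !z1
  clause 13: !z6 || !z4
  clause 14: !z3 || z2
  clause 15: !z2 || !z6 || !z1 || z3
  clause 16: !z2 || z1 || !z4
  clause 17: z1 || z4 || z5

Branch on z1: set z1 = true.
Branch on z5: set z5 = false.
The clause (z2) is unit, so z2 = true.
The clause (!z6) is unit, so z6 = false.
All clauses hold; z3, z4 can take either value.

z1 ↦ true,  z2 ↦ true,  z3 ↦ false,  z4 ↦ false,  z5 ↦ false,  z6 ↦ false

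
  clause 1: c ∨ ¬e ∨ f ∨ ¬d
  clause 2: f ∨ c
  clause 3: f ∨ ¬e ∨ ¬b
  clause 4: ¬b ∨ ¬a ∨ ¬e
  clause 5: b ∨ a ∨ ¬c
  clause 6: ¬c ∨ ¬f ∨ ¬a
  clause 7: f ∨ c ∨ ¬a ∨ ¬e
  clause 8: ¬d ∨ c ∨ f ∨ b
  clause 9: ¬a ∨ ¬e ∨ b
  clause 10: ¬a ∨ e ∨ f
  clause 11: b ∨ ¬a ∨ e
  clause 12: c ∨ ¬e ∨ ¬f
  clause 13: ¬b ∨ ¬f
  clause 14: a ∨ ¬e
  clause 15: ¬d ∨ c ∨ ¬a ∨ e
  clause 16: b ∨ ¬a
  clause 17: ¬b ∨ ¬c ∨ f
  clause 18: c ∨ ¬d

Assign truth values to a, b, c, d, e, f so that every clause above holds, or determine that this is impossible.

Try f = True.
(¬b) alone gives b = False.
(¬a) alone gives a = False.
(¬c) alone gives c = False.
(¬e) alone gives e = False.
(¬d) alone gives d = False.
This assignment satisfies each clause.

a: False, b: False, c: False, d: False, e: False, f: True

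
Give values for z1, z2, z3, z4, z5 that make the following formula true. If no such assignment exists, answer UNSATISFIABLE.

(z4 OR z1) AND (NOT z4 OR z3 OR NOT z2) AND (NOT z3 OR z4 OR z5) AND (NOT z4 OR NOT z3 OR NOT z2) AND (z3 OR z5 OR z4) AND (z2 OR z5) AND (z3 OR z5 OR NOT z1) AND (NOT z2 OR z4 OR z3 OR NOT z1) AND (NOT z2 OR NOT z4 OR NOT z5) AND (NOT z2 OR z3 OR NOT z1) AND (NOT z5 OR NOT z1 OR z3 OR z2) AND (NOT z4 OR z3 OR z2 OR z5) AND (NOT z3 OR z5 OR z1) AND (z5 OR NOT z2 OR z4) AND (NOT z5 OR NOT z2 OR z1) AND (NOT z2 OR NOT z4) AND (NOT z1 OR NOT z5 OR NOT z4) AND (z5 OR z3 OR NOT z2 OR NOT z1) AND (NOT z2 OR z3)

z1: true, z2: false, z3: true, z4: false, z5: true

Case z4 = false:
(z1) alone gives z1 = true.
Case z3 = true:
(z5) alone gives z5 = true.
All clauses hold; z2 can take either value.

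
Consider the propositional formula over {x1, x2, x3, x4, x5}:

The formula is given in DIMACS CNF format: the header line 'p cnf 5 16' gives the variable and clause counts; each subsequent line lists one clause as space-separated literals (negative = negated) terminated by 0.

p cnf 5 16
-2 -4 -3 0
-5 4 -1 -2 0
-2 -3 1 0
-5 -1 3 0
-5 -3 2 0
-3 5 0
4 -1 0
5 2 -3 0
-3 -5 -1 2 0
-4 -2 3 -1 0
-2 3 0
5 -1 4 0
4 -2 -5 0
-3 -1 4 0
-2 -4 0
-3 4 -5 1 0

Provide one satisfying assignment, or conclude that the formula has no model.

x1: False,  x2: False,  x3: False,  x4: False,  x5: True

Try x3 = False.
Unit clause (¬x2) forces x2 = False.
Try x5 = True.
Unit clause (¬x1) forces x1 = False.
No clause remains; x4 is free.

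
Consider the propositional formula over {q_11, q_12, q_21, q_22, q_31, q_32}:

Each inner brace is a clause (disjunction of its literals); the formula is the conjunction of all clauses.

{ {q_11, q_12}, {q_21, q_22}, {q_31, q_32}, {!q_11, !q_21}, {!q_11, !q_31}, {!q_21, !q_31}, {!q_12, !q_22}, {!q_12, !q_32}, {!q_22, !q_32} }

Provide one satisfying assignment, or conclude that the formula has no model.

UNSATISFIABLE

Case q_11 = true:
The clause (!q_21) is unit, so q_21 = false.
The clause (q_22) is unit, so q_22 = true.
The clause (!q_31) is unit, so q_31 = false.
The clause (q_32) is unit, so q_32 = true.
Now (!q_32) is unsatisfied and unit — conflict.
That branch fails; take q_11 = false instead.
The clause (q_12) is unit, so q_12 = true.
The clause (!q_22) is unit, so q_22 = false.
The clause (q_21) is unit, so q_21 = true.
The clause (!q_31) is unit, so q_31 = false.
The clause (q_32) is unit, so q_32 = true.
Now (!q_32) is unsatisfied and unit — conflict.
Neither q_11 = true nor q_11 = false works.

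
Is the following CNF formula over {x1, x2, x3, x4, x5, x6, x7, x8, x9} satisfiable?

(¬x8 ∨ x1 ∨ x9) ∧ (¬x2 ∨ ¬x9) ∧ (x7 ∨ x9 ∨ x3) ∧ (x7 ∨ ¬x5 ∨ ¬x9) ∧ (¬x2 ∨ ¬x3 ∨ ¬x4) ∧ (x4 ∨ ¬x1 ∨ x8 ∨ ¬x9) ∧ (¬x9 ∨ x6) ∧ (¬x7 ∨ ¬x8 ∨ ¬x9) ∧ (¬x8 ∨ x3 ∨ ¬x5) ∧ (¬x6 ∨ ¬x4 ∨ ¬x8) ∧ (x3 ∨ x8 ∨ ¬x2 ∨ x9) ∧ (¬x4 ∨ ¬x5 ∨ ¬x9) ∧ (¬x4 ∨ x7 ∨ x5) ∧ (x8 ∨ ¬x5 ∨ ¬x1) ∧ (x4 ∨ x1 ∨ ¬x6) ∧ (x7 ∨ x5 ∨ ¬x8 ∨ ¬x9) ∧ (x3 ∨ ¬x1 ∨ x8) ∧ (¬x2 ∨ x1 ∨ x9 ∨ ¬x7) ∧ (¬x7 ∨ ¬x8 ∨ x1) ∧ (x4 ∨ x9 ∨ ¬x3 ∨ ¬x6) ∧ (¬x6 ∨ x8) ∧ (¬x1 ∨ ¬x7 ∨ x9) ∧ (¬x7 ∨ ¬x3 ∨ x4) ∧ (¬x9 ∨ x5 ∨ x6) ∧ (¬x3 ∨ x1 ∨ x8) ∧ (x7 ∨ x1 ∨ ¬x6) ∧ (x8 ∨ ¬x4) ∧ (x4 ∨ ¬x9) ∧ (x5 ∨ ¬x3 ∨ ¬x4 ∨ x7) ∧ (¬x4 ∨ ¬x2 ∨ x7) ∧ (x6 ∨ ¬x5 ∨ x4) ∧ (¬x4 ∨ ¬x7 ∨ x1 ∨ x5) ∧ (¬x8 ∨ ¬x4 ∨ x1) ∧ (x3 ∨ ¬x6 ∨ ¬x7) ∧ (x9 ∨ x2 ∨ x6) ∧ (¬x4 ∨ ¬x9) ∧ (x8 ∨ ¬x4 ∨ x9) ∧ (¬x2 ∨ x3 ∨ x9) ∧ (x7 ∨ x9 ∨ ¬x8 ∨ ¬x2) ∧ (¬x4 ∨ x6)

Satisfiable

Case x2 = True:
From the singleton clause (¬x9), x9 = False.
From the singleton clause (x3), x3 = True.
From the singleton clause (¬x4), x4 = False.
From the singleton clause (¬x6), x6 = False.
From the singleton clause (¬x7), x7 = False.
From the singleton clause (¬x5), x5 = False.
From the singleton clause (¬x8), x8 = False.
From the singleton clause (x1), x1 = True.
This assignment satisfies each clause.
A satisfying assignment: x1=True, x2=True, x3=True, x4=False, x5=False, x6=False, x7=False, x8=False, x9=False.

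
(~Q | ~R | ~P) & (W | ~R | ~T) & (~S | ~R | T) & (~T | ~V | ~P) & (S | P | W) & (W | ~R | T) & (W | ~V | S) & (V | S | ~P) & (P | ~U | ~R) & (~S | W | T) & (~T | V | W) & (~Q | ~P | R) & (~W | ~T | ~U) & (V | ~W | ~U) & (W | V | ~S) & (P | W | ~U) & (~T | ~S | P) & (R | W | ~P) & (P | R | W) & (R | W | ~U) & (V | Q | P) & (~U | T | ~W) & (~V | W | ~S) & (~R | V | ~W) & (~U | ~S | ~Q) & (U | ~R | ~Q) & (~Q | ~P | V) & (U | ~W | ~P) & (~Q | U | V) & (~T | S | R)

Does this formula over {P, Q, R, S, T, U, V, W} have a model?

Try Q = 0.
Try V = 1.
Try T = 0.
Try S = 0.
From the singleton clause (W), W = 1.
From the singleton clause (~U), U = 0.
From the singleton clause (~P), P = 0.
Every clause is now satisfied; R is unconstrained.
A satisfying assignment: P=0, Q=0, R=0, S=0, T=0, U=0, V=1, W=1.

Yes, satisfiable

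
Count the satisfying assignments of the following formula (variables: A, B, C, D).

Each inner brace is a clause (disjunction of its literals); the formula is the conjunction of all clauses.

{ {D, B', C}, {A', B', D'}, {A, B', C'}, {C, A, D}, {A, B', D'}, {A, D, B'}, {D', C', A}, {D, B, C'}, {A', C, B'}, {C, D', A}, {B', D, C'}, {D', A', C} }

There are 2^4 = 16 truth assignments over (A, B, C, D).
Check each against the 12 clauses (columns in the order A, B, C, D):
  F F F F  ✗ fails (C + A + D)
  F F F T  ✗ fails (C + D' + A)
  F F T F  ✗ fails (D + B + C')
  F F T T  ✗ fails (D' + C' + A)
  F T F F  ✗ fails (D + B' + C)
  F T F T  ✗ fails (A + B' + D')
  F T T F  ✗ fails (A + B' + C')
  F T T T  ✗ fails (A + B' + C')
  T F F F  ✓ satisfies all
  T F F T  ✗ fails (D' + A' + C)
  T F T F  ✗ fails (D + B + C')
  T F T T  ✓ satisfies all
  T T F F  ✗ fails (D + B' + C)
  T T F T  ✗ fails (A' + B' + D')
  T T T F  ✗ fails (B' + D + C')
  T T T T  ✗ fails (A' + B' + D')
2 of the 16 rows are models.

2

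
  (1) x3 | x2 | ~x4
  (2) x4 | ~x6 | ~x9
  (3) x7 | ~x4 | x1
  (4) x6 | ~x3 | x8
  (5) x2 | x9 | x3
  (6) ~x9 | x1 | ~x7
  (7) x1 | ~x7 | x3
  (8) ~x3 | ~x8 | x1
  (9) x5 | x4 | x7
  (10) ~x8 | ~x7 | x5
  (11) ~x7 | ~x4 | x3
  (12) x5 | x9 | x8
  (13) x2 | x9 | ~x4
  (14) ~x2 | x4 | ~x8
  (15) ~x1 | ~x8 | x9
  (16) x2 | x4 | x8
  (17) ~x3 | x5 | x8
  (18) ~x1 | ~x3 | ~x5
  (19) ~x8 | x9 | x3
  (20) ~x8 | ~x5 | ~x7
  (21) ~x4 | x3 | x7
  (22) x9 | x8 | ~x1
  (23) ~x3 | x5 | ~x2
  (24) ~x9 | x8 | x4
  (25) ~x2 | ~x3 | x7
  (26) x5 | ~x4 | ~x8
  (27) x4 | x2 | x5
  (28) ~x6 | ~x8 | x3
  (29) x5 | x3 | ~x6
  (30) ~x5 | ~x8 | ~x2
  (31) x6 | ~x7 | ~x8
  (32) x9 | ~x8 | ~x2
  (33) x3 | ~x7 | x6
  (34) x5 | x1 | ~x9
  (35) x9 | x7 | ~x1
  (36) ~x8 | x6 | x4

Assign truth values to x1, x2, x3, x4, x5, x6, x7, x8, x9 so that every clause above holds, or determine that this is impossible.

x1 ↦ 0, x2 ↦ 1, x3 ↦ 1, x4 ↦ 1, x5 ↦ 1, x6 ↦ 1, x7 ↦ 1, x8 ↦ 0, x9 ↦ 0

Case x3 = 1:
Case x6 = 1:
Case x4 = 1:
Case x7 = 1:
Case x9 = 0:
The clause (x2) is unit, so x2 = 1.
The clause (x5) is unit, so x5 = 1.
The clause (~x1) is unit, so x1 = 0.
The clause (~x8) is unit, so x8 = 0.
All clauses are satisfied.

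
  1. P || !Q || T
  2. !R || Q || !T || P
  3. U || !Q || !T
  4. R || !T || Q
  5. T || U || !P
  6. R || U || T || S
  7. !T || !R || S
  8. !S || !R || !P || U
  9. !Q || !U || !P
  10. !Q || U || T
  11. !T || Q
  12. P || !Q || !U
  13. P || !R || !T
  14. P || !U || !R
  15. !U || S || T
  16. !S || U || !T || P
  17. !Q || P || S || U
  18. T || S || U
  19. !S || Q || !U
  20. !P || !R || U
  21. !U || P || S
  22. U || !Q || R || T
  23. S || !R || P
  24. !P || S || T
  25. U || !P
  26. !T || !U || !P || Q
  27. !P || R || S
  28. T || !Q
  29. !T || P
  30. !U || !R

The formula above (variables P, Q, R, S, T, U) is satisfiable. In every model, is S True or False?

True

Suppose S = false.
Suppose T = false.
The clause (!U) is unit, so U = false.
That conflicts with the unit clause (U).
That branch fails; take T = true instead.
The clause (!R) is unit, so R = false.
The clause (Q) is unit, so Q = true.
The clause (U) is unit, so U = true.
The clause (!P) is unit, so P = false.
That conflicts with the unit clause (P).
Either choice for T ends in contradiction.
So every satisfying assignment has S = True.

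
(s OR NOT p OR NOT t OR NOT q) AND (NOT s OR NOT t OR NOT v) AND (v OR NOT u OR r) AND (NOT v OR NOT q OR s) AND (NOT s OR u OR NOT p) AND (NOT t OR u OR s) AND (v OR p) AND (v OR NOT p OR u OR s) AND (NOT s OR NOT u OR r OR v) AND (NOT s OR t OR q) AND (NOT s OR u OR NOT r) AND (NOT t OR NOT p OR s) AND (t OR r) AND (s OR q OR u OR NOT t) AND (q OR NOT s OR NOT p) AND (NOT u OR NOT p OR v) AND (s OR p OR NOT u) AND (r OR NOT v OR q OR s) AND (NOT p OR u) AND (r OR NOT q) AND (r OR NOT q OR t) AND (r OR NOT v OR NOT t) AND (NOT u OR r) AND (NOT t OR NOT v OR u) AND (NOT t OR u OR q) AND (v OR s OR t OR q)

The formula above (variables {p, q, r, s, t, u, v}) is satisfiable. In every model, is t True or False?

Suppose t = true.
Case s = false:
From the singleton clause (u), u = true.
From the singleton clause (NOT p), p = false.
That conflicts with the unit clause (p).
Backtrack on s: now try s = true.
From the singleton clause (NOT v), v = false.
From the singleton clause (p), p = true.
From the singleton clause (u), u = true.
That conflicts with the unit clause (NOT u).
Neither s = true nor s = false works.
So every satisfying assignment has t = False.

False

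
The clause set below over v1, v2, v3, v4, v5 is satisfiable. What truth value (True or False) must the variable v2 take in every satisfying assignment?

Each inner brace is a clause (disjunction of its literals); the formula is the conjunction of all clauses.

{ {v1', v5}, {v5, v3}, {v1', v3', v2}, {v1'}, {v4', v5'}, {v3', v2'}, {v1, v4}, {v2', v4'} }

Suppose v2 = 1.
From the singleton clause (v1'), v1 = 0.
From the singleton clause (v3'), v3 = 0.
From the singleton clause (v5), v5 = 1.
From the singleton clause (v4'), v4 = 0.
That conflicts with the unit clause (v4).
So every satisfying assignment has v2 = False.

False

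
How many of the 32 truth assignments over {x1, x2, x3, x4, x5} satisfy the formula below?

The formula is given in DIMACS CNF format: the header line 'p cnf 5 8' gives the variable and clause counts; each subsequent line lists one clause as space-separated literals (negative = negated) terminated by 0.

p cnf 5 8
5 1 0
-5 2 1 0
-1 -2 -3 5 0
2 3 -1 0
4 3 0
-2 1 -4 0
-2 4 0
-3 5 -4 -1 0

6

There are 2^5 = 32 truth assignments over (x1, x2, x3, x4, x5).
Split on x5. With x5 = True, the clauses containing x5 are satisfied and ¬x5 drops from the rest; 4 of the 2^4 = 16 assignments to the other variables satisfy what remains.
With x5 = False, by the same count on the reduced clause set, 2 assignments work.
Total: 4 + 2 = 6.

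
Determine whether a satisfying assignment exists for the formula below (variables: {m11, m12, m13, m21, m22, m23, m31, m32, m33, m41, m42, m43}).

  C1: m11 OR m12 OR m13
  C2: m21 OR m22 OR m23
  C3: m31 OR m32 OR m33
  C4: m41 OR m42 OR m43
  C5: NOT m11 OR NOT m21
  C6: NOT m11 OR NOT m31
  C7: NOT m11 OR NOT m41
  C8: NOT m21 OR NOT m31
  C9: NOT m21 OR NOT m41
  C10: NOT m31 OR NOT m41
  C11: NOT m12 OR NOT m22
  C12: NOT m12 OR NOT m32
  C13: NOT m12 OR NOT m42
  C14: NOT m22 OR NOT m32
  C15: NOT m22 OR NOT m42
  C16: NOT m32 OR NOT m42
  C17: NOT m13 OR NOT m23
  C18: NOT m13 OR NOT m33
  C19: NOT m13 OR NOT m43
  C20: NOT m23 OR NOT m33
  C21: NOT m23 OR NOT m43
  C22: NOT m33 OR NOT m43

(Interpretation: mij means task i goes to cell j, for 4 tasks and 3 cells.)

No, unsatisfiable

Try m11 = false.
Try m12 = true.
The clause (NOT m22) is unit, so m22 = false.
The clause (NOT m32) is unit, so m32 = false.
The clause (NOT m42) is unit, so m42 = false.
Try m21 = true.
The clause (NOT m31) is unit, so m31 = false.
The clause (m33) is unit, so m33 = true.
The clause (NOT m41) is unit, so m41 = false.
The clause (m43) is unit, so m43 = true.
Now (NOT m43) is unsatisfied and unit — conflict.
That branch fails; take m21 = false instead.
The clause (m23) is unit, so m23 = true.
The clause (NOT m13) is unit, so m13 = false.
The clause (NOT m33) is unit, so m33 = false.
The clause (m31) is unit, so m31 = true.
The clause (NOT m41) is unit, so m41 = false.
The clause (m43) is unit, so m43 = true.
Now (NOT m43) is unsatisfied and unit — conflict.
Neither m21 = true nor m21 = false works.
That branch fails; take m12 = false instead.
The clause (m13) is unit, so m13 = true.
The clause (NOT m23) is unit, so m23 = false.
The clause (NOT m33) is unit, so m33 = false.
The clause (NOT m43) is unit, so m43 = false.
Try m21 = true.
The clause (NOT m31) is unit, so m31 = false.
The clause (m32) is unit, so m32 = true.
The clause (NOT m41) is unit, so m41 = false.
The clause (m42) is unit, so m42 = true.
Now (NOT m42) is unsatisfied and unit — conflict.
That branch fails; take m21 = false instead.
The clause (m22) is unit, so m22 = true.
The clause (NOT m32) is unit, so m32 = false.
The clause (m31) is unit, so m31 = true.
The clause (NOT m41) is unit, so m41 = false.
The clause (m42) is unit, so m42 = true.
Now (NOT m42) is unsatisfied and unit — conflict.
Neither m21 = true nor m21 = false works.
Neither m12 = true nor m12 = false works.
That branch fails; take m11 = true instead.
The clause (NOT m21) is unit, so m21 = false.
The clause (NOT m31) is unit, so m31 = false.
The clause (NOT m41) is unit, so m41 = false.
Try m22 = true.
The clause (NOT m12) is unit, so m12 = false.
The clause (NOT m32) is unit, so m32 = false.
The clause (m33) is unit, so m33 = true.
The clause (NOT m42) is unit, so m42 = false.
The clause (m43) is unit, so m43 = true.
Now (NOT m43) is unsatisfied and unit — conflict.
That branch fails; take m22 = false instead.
The clause (m23) is unit, so m23 = true.
The clause (NOT m13) is unit, so m13 = false.
The clause (NOT m33) is unit, so m33 = false.
The clause (m32) is unit, so m32 = true.
The clause (NOT m12) is unit, so m12 = false.
The clause (NOT m42) is unit, so m42 = false.
The clause (m43) is unit, so m43 = true.
Now (NOT m43) is unsatisfied and unit — conflict.
Neither m22 = true nor m22 = false works.
Neither m11 = true nor m11 = false works.
No assignment satisfies every clause.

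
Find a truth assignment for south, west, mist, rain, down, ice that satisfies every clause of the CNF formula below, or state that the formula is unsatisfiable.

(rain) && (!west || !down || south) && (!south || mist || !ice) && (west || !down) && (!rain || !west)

From the singleton clause (rain), rain = true.
From the singleton clause (!west), west = false.
From the singleton clause (!down), down = false.
Branch on south: set south = false.
Every clause is now satisfied; mist, ice are unconstrained.

south=false; west=false; mist=false; rain=true; down=false; ice=true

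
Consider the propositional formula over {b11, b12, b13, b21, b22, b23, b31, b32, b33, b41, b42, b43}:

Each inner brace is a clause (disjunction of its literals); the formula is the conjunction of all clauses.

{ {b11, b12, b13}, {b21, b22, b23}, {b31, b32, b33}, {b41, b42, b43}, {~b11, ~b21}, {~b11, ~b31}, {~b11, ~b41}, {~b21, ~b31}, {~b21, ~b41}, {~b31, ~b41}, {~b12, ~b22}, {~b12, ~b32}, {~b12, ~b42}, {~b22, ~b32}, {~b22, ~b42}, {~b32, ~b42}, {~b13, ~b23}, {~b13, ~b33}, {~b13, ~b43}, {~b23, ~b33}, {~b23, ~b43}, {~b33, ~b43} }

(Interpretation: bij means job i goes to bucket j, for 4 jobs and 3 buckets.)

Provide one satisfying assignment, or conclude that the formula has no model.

UNSATISFIABLE

Suppose b11 = 0.
Suppose b12 = 1.
From the singleton clause (~b22), b22 = 0.
From the singleton clause (~b32), b32 = 0.
From the singleton clause (~b42), b42 = 0.
Suppose b21 = 1.
From the singleton clause (~b31), b31 = 0.
From the singleton clause (b33), b33 = 1.
From the singleton clause (~b41), b41 = 0.
From the singleton clause (b43), b43 = 1.
But (~b43) is also a unit clause — contradiction.
Backtrack on b21: now try b21 = 0.
From the singleton clause (b23), b23 = 1.
From the singleton clause (~b13), b13 = 0.
From the singleton clause (~b33), b33 = 0.
From the singleton clause (b31), b31 = 1.
From the singleton clause (~b41), b41 = 0.
From the singleton clause (b43), b43 = 1.
But (~b43) is also a unit clause — contradiction.
Both values of b21 lead to a conflict.
Backtrack on b12: now try b12 = 0.
From the singleton clause (b13), b13 = 1.
From the singleton clause (~b23), b23 = 0.
From the singleton clause (~b33), b33 = 0.
From the singleton clause (~b43), b43 = 0.
Suppose b21 = 1.
From the singleton clause (~b31), b31 = 0.
From the singleton clause (b32), b32 = 1.
From the singleton clause (~b41), b41 = 0.
From the singleton clause (b42), b42 = 1.
But (~b42) is also a unit clause — contradiction.
Backtrack on b21: now try b21 = 0.
From the singleton clause (b22), b22 = 1.
From the singleton clause (~b32), b32 = 0.
From the singleton clause (b31), b31 = 1.
From the singleton clause (~b41), b41 = 0.
From the singleton clause (b42), b42 = 1.
But (~b42) is also a unit clause — contradiction.
Both values of b21 lead to a conflict.
Both values of b12 lead to a conflict.
Backtrack on b11: now try b11 = 1.
From the singleton clause (~b21), b21 = 0.
From the singleton clause (~b31), b31 = 0.
From the singleton clause (~b41), b41 = 0.
Suppose b22 = 1.
From the singleton clause (~b12), b12 = 0.
From the singleton clause (~b32), b32 = 0.
From the singleton clause (b33), b33 = 1.
From the singleton clause (~b42), b42 = 0.
From the singleton clause (b43), b43 = 1.
But (~b43) is also a unit clause — contradiction.
Backtrack on b22: now try b22 = 0.
From the singleton clause (b23), b23 = 1.
From the singleton clause (~b13), b13 = 0.
From the singleton clause (~b33), b33 = 0.
From the singleton clause (b32), b32 = 1.
From the singleton clause (~b12), b12 = 0.
From the singleton clause (~b42), b42 = 0.
From the singleton clause (b43), b43 = 1.
But (~b43) is also a unit clause — contradiction.
Both values of b22 lead to a conflict.
Both values of b11 lead to a conflict.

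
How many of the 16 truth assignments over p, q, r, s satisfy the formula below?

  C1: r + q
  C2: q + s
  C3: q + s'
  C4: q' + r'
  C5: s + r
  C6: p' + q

There are 2^4 = 16 truth assignments over (p, q, r, s).
Check each against the 6 clauses (columns in the order p, q, r, s):
  F F F F  ✗ fails (r + q)
  F F F T  ✗ fails (r + q)
  F F T F  ✗ fails (q + s)
  F F T T  ✗ fails (q + s')
  F T F F  ✗ fails (s + r)
  F T F T  ✓ satisfies all
  F T T F  ✗ fails (q' + r')
  F T T T  ✗ fails (q' + r')
  T F F F  ✗ fails (r + q)
  T F F T  ✗ fails (r + q)
  T F T F  ✗ fails (q + s)
  T F T T  ✗ fails (q + s')
  T T F F  ✗ fails (s + r)
  T T F T  ✓ satisfies all
  T T T F  ✗ fails (q' + r')
  T T T T  ✗ fails (q' + r')
2 of the 16 rows are models.

2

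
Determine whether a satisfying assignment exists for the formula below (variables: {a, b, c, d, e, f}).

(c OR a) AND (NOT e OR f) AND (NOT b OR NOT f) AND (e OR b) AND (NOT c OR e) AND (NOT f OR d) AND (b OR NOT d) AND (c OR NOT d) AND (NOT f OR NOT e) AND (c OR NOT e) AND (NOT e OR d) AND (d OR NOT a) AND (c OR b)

No, unsatisfiable

Suppose c = true.
Unit clause (e) forces e = true.
Unit clause (f) forces f = true.
Now (NOT f) is unsatisfied and unit — conflict.
So c must be the other value — set c = false.
Unit clause (a) forces a = true.
Unit clause (NOT d) forces d = false.
Now (d) is unsatisfied and unit — conflict.
Neither c = true nor c = false works.
No assignment satisfies every clause.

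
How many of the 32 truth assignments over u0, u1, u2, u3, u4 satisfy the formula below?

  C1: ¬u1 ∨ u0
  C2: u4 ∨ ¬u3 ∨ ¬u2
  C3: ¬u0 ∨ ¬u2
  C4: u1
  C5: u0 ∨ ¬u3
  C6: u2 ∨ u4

2

There are 2^5 = 32 truth assignments over (u0, u1, u2, u3, u4).
Split on u2. With u2 = True, the clauses containing u2 are satisfied and ¬u2 drops from the rest; 0 of the 2^4 = 16 assignments to the other variables satisfy what remains.
With u2 = False, by the same count on the reduced clause set, 2 assignments work.
(One model: u0=T, u1=T, u2=F, u3=F, u4=T.)
Total: 0 + 2 = 2.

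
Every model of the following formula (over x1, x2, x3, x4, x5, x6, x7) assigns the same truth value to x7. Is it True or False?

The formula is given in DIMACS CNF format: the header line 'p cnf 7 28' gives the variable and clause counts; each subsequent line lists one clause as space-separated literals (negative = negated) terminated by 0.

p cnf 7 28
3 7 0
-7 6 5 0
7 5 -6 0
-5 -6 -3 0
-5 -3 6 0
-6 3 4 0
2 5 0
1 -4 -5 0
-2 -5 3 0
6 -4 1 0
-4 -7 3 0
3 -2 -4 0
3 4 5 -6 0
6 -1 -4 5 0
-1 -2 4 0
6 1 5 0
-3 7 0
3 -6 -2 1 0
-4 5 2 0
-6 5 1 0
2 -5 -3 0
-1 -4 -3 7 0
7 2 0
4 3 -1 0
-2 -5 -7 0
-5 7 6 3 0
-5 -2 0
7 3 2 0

Suppose x7 = False.
The clause (x3) is unit, so x3 = True.
Now (¬x3) is unsatisfied and unit — conflict.
So every satisfying assignment has x7 = True.

True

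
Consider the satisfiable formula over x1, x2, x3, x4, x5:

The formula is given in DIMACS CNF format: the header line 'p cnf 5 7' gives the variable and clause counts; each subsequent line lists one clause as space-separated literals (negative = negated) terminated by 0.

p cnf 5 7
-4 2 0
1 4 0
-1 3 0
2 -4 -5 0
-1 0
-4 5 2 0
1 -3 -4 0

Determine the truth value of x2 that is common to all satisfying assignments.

Suppose x2 = False.
The clause (¬x4) is unit, so x4 = False.
The clause (x1) is unit, so x1 = True.
But (¬x1) is also a unit clause — contradiction.
So every satisfying assignment has x2 = True.

True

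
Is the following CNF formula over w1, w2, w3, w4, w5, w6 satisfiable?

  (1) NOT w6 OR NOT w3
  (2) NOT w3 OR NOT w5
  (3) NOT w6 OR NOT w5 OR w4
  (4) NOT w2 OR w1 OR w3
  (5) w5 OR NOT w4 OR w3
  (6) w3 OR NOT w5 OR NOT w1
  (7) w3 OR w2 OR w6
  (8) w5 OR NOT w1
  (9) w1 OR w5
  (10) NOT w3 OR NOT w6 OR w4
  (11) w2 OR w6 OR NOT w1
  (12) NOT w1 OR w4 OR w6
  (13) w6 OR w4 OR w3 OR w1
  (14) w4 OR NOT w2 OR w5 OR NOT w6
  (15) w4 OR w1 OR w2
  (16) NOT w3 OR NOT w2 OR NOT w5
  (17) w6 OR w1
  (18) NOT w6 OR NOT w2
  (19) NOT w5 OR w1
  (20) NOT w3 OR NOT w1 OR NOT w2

Branch on w6: set w6 = false.
Unit clause (w1) forces w1 = true.
Unit clause (w5) forces w5 = true.
Unit clause (NOT w3) forces w3 = false.
That conflicts with the unit clause (w3).
That branch fails; take w6 = true instead.
Unit clause (NOT w3) forces w3 = false.
Unit clause (NOT w2) forces w2 = false.
Branch on w5: set w5 = false.
Unit clause (NOT w4) forces w4 = false.
Unit clause (NOT w1) forces w1 = false.
That conflicts with the unit clause (w1).
That branch fails; take w5 = true instead.
Unit clause (w4) forces w4 = true.
Unit clause (NOT w1) forces w1 = false.
That conflicts with the unit clause (w1).
Both values of w5 lead to a conflict.
Both values of w6 lead to a conflict.
No assignment satisfies every clause.

No, unsatisfiable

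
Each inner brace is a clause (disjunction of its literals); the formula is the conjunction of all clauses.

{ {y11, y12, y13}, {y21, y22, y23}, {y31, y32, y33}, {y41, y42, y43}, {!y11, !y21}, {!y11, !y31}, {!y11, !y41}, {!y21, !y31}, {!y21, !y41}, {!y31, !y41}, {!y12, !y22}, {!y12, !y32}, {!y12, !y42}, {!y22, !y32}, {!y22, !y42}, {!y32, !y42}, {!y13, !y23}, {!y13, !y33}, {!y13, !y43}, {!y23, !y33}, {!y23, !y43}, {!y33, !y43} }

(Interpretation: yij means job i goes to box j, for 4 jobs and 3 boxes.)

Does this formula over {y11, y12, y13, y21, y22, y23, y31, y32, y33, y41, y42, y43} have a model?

Suppose y11 = false.
Suppose y12 = true.
Unit clause (!y22) forces y22 = false.
Unit clause (!y32) forces y32 = false.
Unit clause (!y42) forces y42 = false.
Suppose y21 = true.
Unit clause (!y31) forces y31 = false.
Unit clause (y33) forces y33 = true.
Unit clause (!y41) forces y41 = false.
Unit clause (y43) forces y43 = true.
Now (!y43) is unsatisfied and unit — conflict.
Backtrack on y21: now try y21 = false.
Unit clause (y23) forces y23 = true.
Unit clause (!y13) forces y13 = false.
Unit clause (!y33) forces y33 = false.
Unit clause (y31) forces y31 = true.
Unit clause (!y41) forces y41 = false.
Unit clause (y43) forces y43 = true.
Now (!y43) is unsatisfied and unit — conflict.
Neither y21 = true nor y21 = false works.
Backtrack on y12: now try y12 = false.
Unit clause (y13) forces y13 = true.
Unit clause (!y23) forces y23 = false.
Unit clause (!y33) forces y33 = false.
Unit clause (!y43) forces y43 = false.
Suppose y21 = true.
Unit clause (!y31) forces y31 = false.
Unit clause (y32) forces y32 = true.
Unit clause (!y41) forces y41 = false.
Unit clause (y42) forces y42 = true.
Now (!y42) is unsatisfied and unit — conflict.
Backtrack on y21: now try y21 = false.
Unit clause (y22) forces y22 = true.
Unit clause (!y32) forces y32 = false.
Unit clause (y31) forces y31 = true.
Unit clause (!y41) forces y41 = false.
Unit clause (y42) forces y42 = true.
Now (!y42) is unsatisfied and unit — conflict.
Neither y21 = true nor y21 = false works.
Neither y12 = true nor y12 = false works.
Backtrack on y11: now try y11 = true.
Unit clause (!y21) forces y21 = false.
Unit clause (!y31) forces y31 = false.
Unit clause (!y41) forces y41 = false.
Suppose y22 = true.
Unit clause (!y12) forces y12 = false.
Unit clause (!y32) forces y32 = false.
Unit clause (y33) forces y33 = true.
Unit clause (!y42) forces y42 = false.
Unit clause (y43) forces y43 = true.
Now (!y43) is unsatisfied and unit — conflict.
Backtrack on y22: now try y22 = false.
Unit clause (y23) forces y23 = true.
Unit clause (!y13) forces y13 = false.
Unit clause (!y33) forces y33 = false.
Unit clause (y32) forces y32 = true.
Unit clause (!y12) forces y12 = false.
Unit clause (!y42) forces y42 = false.
Unit clause (y43) forces y43 = true.
Now (!y43) is unsatisfied and unit — conflict.
Neither y22 = true nor y22 = false works.
Neither y11 = true nor y11 = false works.
No assignment satisfies every clause.

Unsatisfiable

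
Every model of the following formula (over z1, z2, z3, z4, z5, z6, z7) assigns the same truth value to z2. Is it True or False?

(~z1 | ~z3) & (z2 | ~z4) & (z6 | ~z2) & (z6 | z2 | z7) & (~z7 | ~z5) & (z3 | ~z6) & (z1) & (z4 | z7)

False

Suppose z2 = 1.
Unit clause (z6) forces z6 = 1.
Unit clause (z3) forces z3 = 1.
Unit clause (~z1) forces z1 = 0.
But (z1) is also a unit clause — contradiction.
So every satisfying assignment has z2 = False.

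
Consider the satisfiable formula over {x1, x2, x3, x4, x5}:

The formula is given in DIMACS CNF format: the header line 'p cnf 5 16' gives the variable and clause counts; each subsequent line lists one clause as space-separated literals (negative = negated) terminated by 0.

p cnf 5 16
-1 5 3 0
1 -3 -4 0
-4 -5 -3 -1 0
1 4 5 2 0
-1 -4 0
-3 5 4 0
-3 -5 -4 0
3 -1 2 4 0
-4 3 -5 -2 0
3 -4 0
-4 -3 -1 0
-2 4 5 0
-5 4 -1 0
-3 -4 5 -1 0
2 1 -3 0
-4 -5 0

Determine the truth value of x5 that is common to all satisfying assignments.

True

Suppose x5 = False.
Case x1 = False:
Case x3 = False:
The clause (¬x4) is unit, so x4 = False.
The clause (x2) is unit, so x2 = True.
That conflicts with the unit clause (¬x2).
That branch fails; take x3 = True instead.
The clause (¬x4) is unit, so x4 = False.
That conflicts with the unit clause (x4).
Neither x3 = True nor x3 = False works.
That branch fails; take x1 = True instead.
The clause (x3) is unit, so x3 = True.
The clause (¬x4) is unit, so x4 = False.
That conflicts with the unit clause (x4).
Neither x1 = True nor x1 = False works.
So every satisfying assignment has x5 = True.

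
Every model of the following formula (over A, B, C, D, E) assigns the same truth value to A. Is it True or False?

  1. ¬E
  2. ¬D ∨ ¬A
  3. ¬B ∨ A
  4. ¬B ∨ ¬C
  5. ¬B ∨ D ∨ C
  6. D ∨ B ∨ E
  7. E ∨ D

Suppose A = True.
Unit clause (¬E) forces E = False.
Unit clause (¬D) forces D = False.
But (D) is also a unit clause — contradiction.
So every satisfying assignment has A = False.

False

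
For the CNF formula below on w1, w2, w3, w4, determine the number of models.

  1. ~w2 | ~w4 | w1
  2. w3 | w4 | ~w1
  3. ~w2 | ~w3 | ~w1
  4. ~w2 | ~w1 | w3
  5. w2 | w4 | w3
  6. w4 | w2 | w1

7

There are 2^4 = 16 truth assignments over (w1, w2, w3, w4).
Split on w2. With w2 = 1, the clauses containing w2 are satisfied and ~w2 drops from the rest; 2 of the 2^3 = 8 assignments to the other variables satisfy what remains.
With w2 = 0, by the same count on the reduced clause set, 5 assignments work.
Total: 2 + 5 = 7.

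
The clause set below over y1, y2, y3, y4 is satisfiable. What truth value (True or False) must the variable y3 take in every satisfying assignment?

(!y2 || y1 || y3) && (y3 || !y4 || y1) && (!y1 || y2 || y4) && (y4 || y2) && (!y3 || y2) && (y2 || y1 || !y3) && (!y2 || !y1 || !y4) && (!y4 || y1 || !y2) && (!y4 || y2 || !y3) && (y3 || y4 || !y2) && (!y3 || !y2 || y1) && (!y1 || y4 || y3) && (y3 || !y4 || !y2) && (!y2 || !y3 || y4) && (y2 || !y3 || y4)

False

Suppose y3 = true.
Unit clause (y2) forces y2 = true.
Unit clause (y1) forces y1 = true.
Unit clause (!y4) forces y4 = false.
But (y4) is also a unit clause — contradiction.
So every satisfying assignment has y3 = False.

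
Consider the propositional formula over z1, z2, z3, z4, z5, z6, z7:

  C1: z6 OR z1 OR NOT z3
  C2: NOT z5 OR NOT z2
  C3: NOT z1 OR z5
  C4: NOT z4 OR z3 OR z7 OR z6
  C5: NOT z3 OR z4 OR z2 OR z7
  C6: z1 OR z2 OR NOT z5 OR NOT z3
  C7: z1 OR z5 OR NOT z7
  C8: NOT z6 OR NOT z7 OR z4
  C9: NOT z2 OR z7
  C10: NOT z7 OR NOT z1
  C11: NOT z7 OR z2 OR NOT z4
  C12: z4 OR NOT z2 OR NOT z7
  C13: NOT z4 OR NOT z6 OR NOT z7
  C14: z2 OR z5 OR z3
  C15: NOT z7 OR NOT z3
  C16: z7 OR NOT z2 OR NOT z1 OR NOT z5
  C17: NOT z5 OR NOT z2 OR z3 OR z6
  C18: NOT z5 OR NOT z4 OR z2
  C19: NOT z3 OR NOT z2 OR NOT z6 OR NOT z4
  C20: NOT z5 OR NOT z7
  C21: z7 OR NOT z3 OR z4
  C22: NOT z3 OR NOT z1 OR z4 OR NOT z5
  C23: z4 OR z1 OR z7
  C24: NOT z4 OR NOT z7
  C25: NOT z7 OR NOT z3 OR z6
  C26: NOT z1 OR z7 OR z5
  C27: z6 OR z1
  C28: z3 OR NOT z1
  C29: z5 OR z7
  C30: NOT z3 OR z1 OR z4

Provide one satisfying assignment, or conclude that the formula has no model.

UNSATISFIABLE

Try z5 = false.
Unit clause (NOT z1) forces z1 = false.
Unit clause (NOT z7) forces z7 = false.
That conflicts with the unit clause (z7).
So z5 must be the other value — set z5 = true.
Unit clause (NOT z2) forces z2 = false.
Unit clause (NOT z4) forces z4 = false.
Unit clause (NOT z7) forces z7 = false.
Unit clause (NOT z3) forces z3 = false.
Unit clause (z1) forces z1 = true.
That conflicts with the unit clause (NOT z1).
Neither z5 = true nor z5 = false works.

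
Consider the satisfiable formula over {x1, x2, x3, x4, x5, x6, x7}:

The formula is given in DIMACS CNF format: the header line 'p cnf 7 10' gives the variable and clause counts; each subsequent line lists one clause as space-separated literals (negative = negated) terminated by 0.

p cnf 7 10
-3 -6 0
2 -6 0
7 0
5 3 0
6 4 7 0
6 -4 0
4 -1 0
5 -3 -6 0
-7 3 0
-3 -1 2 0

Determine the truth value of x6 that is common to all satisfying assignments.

Suppose x6 = True.
The clause (¬x3) is unit, so x3 = False.
The clause (x2) is unit, so x2 = True.
The clause (x7) is unit, so x7 = True.
That conflicts with the unit clause (¬x7).
So every satisfying assignment has x6 = False.

False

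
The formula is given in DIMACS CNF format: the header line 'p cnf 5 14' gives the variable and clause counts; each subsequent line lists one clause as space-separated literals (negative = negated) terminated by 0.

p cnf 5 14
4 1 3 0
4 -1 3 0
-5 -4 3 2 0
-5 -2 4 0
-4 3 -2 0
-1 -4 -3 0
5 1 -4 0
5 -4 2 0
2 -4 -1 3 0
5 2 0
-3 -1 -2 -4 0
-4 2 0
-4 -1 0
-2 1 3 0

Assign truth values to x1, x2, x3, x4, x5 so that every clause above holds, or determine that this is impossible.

Try x5 = True.
Try x2 = False.
Unit clause (¬x4) forces x4 = False.
Try x1 = False.
Unit clause (x3) forces x3 = True.
This assignment satisfies each clause.

x1 ↦ False; x2 ↦ False; x3 ↦ True; x4 ↦ False; x5 ↦ True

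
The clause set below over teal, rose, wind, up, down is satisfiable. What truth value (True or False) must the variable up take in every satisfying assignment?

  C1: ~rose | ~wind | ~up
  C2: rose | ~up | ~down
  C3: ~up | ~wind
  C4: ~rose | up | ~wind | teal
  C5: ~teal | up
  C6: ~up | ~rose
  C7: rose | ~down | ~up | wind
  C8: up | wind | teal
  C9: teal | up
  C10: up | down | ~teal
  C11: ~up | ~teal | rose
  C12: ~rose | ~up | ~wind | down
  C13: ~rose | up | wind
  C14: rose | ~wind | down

Suppose up = 0.
The clause (~teal) is unit, so teal = 0.
But (teal) is also a unit clause — contradiction.
So every satisfying assignment has up = True.

True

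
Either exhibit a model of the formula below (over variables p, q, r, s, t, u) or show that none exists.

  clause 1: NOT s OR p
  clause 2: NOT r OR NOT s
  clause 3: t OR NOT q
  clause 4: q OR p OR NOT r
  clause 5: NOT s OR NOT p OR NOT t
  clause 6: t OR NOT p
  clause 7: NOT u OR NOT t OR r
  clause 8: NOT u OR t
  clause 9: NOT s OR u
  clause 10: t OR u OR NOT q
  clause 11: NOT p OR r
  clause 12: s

UNSATISFIABLE

(s) alone gives s = true.
(p) alone gives p = true.
(NOT r) alone gives r = false.
That conflicts with the unit clause (r).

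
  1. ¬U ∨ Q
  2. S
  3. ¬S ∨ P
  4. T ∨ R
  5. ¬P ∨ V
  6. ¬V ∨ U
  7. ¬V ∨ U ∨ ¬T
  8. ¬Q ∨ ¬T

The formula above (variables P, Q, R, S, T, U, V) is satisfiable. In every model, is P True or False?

Suppose P = False.
Unit clause (S) forces S = True.
But (¬S) is also a unit clause — contradiction.
So every satisfying assignment has P = True.

True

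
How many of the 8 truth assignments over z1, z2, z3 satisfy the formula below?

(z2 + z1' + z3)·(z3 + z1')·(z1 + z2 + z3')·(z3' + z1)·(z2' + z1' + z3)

4

There are 2^3 = 8 truth assignments over (z1, z2, z3).
Check each against the 5 clauses (columns in the order z1, z2, z3):
  F F F  ✓ satisfies all
  F F T  ✗ fails (z1 + z2 + z3')
  F T F  ✓ satisfies all
  F T T  ✗ fails (z3' + z1)
  T F F  ✗ fails (z2 + z1' + z3)
  T F T  ✓ satisfies all
  T T F  ✗ fails (z3 + z1')
  T T T  ✓ satisfies all
4 of the 8 rows are models.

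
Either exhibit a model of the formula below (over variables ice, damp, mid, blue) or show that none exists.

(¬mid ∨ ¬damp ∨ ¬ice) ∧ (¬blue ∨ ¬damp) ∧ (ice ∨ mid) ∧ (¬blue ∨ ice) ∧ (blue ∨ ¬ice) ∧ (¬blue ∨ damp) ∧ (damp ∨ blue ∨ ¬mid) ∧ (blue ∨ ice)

UNSATISFIABLE

Case blue = False:
Unit clause (¬ice) forces ice = False.
That conflicts with the unit clause (ice).
Undo blue and try blue = True.
Unit clause (¬damp) forces damp = False.
That conflicts with the unit clause (damp).
Neither blue = True nor blue = False works.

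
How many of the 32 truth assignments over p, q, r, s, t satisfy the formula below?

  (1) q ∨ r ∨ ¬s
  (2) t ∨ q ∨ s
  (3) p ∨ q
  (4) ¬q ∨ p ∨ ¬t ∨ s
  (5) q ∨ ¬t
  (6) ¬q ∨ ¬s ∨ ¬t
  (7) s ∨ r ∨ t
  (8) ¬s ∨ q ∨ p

9

There are 2^5 = 32 truth assignments over (p, q, r, s, t).
Split on q. With q = True, the clauses containing q are satisfied and ¬q drops from the rest; 8 of the 2^4 = 16 assignments to the other variables satisfy what remains.
With q = False, by the same count on the reduced clause set, 1 assignment works.
(One model: p=F, q=T, r=F, s=T, t=F.)
Total: 8 + 1 = 9.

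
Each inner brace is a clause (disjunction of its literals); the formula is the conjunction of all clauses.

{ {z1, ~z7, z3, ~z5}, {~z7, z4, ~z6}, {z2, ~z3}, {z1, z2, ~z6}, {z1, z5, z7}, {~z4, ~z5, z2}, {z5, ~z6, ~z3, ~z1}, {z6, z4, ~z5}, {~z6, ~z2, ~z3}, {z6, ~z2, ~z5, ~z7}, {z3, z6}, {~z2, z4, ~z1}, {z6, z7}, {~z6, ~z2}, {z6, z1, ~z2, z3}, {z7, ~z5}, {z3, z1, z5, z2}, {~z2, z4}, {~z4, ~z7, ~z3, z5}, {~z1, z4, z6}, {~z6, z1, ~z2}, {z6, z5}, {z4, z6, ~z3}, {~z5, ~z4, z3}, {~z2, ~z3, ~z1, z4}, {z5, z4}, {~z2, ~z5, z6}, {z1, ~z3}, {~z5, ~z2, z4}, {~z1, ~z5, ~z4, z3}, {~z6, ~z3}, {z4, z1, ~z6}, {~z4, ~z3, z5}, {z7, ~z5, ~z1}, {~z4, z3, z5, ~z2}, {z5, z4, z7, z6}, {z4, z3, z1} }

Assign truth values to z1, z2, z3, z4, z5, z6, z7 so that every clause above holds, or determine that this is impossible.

Try z2 = 0.
Unit clause (~z3) forces z3 = 0.
Unit clause (z6) forces z6 = 1.
Unit clause (z1) forces z1 = 1.
Try z7 = 1.
Unit clause (z4) forces z4 = 1.
Unit clause (~z5) forces z5 = 0.
Every clause now holds.

z1: 1, z2: 0, z3: 0, z4: 1, z5: 0, z6: 1, z7: 1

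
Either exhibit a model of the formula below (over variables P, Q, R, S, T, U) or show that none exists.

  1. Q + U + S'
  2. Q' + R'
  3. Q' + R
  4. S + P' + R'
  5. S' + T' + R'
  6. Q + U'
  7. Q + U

UNSATISFIABLE

Try Q = 0.
(U') alone gives U = 0.
But (U) is also a unit clause — contradiction.
So Q must be the other value — set Q = 1.
(R') alone gives R = 0.
But (R) is also a unit clause — contradiction.
Both values of Q lead to a conflict.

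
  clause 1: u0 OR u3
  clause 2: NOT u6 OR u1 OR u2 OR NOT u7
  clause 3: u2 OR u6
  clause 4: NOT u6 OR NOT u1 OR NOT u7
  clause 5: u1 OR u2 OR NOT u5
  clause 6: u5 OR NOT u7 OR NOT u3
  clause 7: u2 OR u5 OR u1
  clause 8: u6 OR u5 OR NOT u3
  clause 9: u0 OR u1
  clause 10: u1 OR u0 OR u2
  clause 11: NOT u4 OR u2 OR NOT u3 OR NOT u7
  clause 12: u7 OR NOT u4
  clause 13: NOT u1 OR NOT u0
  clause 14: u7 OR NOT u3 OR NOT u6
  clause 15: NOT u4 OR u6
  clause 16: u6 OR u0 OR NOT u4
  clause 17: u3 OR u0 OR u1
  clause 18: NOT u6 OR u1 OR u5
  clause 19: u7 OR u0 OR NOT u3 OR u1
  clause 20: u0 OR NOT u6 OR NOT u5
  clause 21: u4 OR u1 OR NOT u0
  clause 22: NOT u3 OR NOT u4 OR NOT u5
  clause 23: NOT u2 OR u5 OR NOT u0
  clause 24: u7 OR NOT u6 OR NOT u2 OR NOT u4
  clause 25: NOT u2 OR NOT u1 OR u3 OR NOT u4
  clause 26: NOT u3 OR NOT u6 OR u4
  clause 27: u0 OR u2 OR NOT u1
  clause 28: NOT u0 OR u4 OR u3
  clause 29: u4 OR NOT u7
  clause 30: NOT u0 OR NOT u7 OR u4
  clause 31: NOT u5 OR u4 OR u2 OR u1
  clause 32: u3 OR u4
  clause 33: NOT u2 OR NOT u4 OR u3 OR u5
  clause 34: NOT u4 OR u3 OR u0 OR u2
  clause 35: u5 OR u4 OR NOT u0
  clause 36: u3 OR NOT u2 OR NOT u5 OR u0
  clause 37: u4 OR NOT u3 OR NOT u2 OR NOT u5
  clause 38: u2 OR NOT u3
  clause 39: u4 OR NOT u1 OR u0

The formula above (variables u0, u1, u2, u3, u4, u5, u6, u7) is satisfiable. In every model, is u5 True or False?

True

Suppose u5 = false.
Suppose u0 = true.
Unit clause (NOT u1) forces u1 = false.
Unit clause (u2) forces u2 = true.
But (NOT u2) is also a unit clause — contradiction.
That branch fails; take u0 = false instead.
Unit clause (u3) forces u3 = true.
Unit clause (NOT u7) forces u7 = false.
Unit clause (u6) forces u6 = true.
But (NOT u6) is also a unit clause — contradiction.
Either choice for u0 ends in contradiction.
So every satisfying assignment has u5 = True.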